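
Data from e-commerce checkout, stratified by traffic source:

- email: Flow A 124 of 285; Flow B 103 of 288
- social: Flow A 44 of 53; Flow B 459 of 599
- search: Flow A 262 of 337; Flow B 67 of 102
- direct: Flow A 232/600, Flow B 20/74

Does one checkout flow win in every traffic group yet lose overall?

Yes

Email: Flow A 124/285 = 43.5%, Flow B 103/288 = 35.8% → Flow A
Social: Flow A 44/53 = 83.0%, Flow B 459/599 = 76.6% → Flow A
Search: Flow A 262/337 = 77.7%, Flow B 67/102 = 65.7% → Flow A
Direct: Flow A 232/600 = 38.7%, Flow B 20/74 = 27.0% → Flow A
Overall: Flow A 662/1275 = 51.9%, Flow B 649/1063 = 61.1% → Flow B
Flow A wins each traffic group but Flow B wins overall — the comparison reverses. Flow A's sessions skew toward direct, which has a lower base rate.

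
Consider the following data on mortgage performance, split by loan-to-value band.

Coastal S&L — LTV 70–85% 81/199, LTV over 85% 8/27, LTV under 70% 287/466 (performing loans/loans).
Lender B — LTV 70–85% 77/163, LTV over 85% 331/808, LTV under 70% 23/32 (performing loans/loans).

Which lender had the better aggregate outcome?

LTV 70–85%: Coastal S&L 81/199 = 40.7%, Lender B 77/163 = 47.2% → Lender B
LTV over 85%: Coastal S&L 8/27 = 29.6%, Lender B 331/808 = 41.0% → Lender B
LTV under 70%: Coastal S&L 287/466 = 61.6%, Lender B 23/32 = 71.9% → Lender B
Overall: Coastal S&L 376/692 = 54.3%, Lender B 431/1003 = 43.0% → Coastal S&L
(Lender B wins every loan-to-value group but Coastal S&L wins overall — Lender B's loans skew toward the low-rate LTV over 85% group.)

Coastal S&L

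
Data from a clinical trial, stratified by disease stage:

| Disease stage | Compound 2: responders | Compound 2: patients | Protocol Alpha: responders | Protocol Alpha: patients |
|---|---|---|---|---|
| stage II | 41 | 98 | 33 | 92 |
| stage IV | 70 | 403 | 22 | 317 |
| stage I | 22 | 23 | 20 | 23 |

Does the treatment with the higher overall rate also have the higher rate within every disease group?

Stage II: Compound 2 41/98 = 41.8%, Protocol Alpha 33/92 = 35.9% → Compound 2
Stage IV: Compound 2 70/403 = 17.4%, Protocol Alpha 22/317 = 6.9% → Compound 2
Stage I: Compound 2 22/23 = 95.7%, Protocol Alpha 20/23 = 87.0% → Compound 2
Overall: Compound 2 133/524 = 25.4%, Protocol Alpha 75/432 = 17.4% → Compound 2
Compound 2 wins overall and in every disease group — no reversal.

Yes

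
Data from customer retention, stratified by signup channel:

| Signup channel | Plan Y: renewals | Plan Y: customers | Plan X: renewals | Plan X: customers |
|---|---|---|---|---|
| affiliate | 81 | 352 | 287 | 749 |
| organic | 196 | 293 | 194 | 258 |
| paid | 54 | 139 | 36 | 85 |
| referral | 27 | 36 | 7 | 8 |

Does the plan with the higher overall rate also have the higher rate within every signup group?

Affiliate: Plan Y 81/352 = 23.0%, Plan X 287/749 = 38.3% → Plan X
Organic: Plan Y 196/293 = 66.9%, Plan X 194/258 = 75.2% → Plan X
Paid: Plan Y 54/139 = 38.8%, Plan X 36/85 = 42.4% → Plan X
Referral: Plan Y 27/36 = 75.0%, Plan X 7/8 = 87.5% → Plan X
Overall: Plan Y 358/820 = 43.7%, Plan X 524/1100 = 47.6% → Plan X
Plan X wins overall and in every signup group — no reversal.

Yes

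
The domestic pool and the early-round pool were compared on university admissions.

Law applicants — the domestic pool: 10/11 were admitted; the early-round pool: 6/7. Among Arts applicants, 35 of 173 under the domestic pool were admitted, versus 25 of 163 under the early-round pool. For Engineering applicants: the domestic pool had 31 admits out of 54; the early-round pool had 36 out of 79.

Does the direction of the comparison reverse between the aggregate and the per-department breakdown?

Law: the domestic pool 10/11 = 90.9%, the early-round pool 6/7 = 85.7% → the domestic pool
Arts: the domestic pool 35/173 = 20.2%, the early-round pool 25/163 = 15.3% → the domestic pool
Engineering: the domestic pool 31/54 = 57.4%, the early-round pool 36/79 = 45.6% → the domestic pool
Overall: the domestic pool 76/238 = 31.9%, the early-round pool 67/249 = 26.9% → the domestic pool
The domestic pool wins overall and in every department group — no reversal.

No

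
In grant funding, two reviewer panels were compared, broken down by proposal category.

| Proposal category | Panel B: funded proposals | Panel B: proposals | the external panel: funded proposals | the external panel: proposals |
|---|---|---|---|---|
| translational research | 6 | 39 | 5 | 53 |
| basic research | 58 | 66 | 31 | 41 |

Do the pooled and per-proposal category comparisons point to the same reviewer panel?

Translational research: Panel B 6/39 = 15.4%, the external panel 5/53 = 9.4% → Panel B
Basic research: Panel B 58/66 = 87.9%, the external panel 31/41 = 75.6% → Panel B
Overall: Panel B 64/105 = 61.0%, the external panel 36/94 = 38.3% → Panel B
Panel B wins overall and in every proposal group — no reversal.

Yes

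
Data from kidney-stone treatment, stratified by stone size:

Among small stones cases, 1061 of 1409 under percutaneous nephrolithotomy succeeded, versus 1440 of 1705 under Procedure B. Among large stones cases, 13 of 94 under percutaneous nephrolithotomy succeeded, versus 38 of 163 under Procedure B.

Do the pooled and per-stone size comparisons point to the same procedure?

Yes

Small stones: percutaneous nephrolithotomy 1061/1409 = 75.3%, Procedure B 1440/1705 = 84.5% → Procedure B
Large stones: percutaneous nephrolithotomy 13/94 = 13.8%, Procedure B 38/163 = 23.3% → Procedure B
Overall: percutaneous nephrolithotomy 1074/1503 = 71.5%, Procedure B 1478/1868 = 79.1% → Procedure B
Procedure B wins overall and in every stone group — no reversal.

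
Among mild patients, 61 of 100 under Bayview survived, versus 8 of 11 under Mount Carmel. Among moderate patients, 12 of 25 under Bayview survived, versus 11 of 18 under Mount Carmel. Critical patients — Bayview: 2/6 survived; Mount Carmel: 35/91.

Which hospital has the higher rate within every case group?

Mount Carmel

Mild: Bayview 61/100 = 61.0%, Mount Carmel 8/11 = 72.7% → Mount Carmel
Moderate: Bayview 12/25 = 48.0%, Mount Carmel 11/18 = 61.1% → Mount Carmel
Critical: Bayview 2/6 = 33.3%, Mount Carmel 35/91 = 38.5% → Mount Carmel
Mount Carmel has the higher rate in all 3 groups.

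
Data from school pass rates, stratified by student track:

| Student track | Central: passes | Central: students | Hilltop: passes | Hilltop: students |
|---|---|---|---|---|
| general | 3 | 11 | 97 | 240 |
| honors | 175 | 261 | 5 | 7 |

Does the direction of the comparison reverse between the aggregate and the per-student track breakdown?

Yes

General: Central 3/11 = 27.3%, Hilltop 97/240 = 40.4% → Hilltop
Honors: Central 175/261 = 67.0%, Hilltop 5/7 = 71.4% → Hilltop
Overall: Central 178/272 = 65.4%, Hilltop 102/247 = 41.3% → Central
Hilltop wins each student group but Central wins overall — the comparison reverses. Hilltop's students skew toward general, which has a lower base rate.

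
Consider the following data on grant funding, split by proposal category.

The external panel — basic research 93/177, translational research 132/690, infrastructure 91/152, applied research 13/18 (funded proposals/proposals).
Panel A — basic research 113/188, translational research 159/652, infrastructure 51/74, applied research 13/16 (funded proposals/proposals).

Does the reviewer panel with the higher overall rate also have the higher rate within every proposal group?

Yes

Basic research: the external panel 93/177 = 52.5%, Panel A 113/188 = 60.1% → Panel A
Translational research: the external panel 132/690 = 19.1%, Panel A 159/652 = 24.4% → Panel A
Infrastructure: the external panel 91/152 = 59.9%, Panel A 51/74 = 68.9% → Panel A
Applied research: the external panel 13/18 = 72.2%, Panel A 13/16 = 81.2% → Panel A
Overall: the external panel 329/1037 = 31.7%, Panel A 336/930 = 36.1% → Panel A
Panel A wins overall and in every proposal group — no reversal.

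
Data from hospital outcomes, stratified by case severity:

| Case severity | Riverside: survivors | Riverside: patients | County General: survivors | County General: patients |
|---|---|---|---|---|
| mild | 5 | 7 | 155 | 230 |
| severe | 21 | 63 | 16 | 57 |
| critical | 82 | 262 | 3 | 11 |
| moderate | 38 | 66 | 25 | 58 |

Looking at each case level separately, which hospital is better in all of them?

Mild: Riverside 5/7 = 71.4%, County General 155/230 = 67.4% → Riverside
Severe: Riverside 21/63 = 33.3%, County General 16/57 = 28.1% → Riverside
Critical: Riverside 82/262 = 31.3%, County General 3/11 = 27.3% → Riverside
Moderate: Riverside 38/66 = 57.6%, County General 25/58 = 43.1% → Riverside
Riverside has the higher rate in all 4 groups.

Riverside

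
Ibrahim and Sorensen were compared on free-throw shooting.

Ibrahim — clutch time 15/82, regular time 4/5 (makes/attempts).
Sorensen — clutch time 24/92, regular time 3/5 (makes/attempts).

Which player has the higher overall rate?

Clutch time: Ibrahim 15/82 = 18.3%, Sorensen 24/92 = 26.1% → Sorensen
Regular time: Ibrahim 4/5 = 80.0%, Sorensen 3/5 = 60.0% → Ibrahim
Overall: Ibrahim 19/87 = 21.8%, Sorensen 27/97 = 27.8% → Sorensen
(Neither sweeps every game group, but Sorensen has the higher pooled rate.)

Sorensen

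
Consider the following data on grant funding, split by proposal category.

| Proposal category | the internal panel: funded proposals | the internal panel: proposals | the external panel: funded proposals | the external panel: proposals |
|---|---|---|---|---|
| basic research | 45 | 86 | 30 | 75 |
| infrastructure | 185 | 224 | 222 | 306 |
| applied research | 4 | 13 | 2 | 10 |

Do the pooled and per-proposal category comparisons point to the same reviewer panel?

Basic research: the internal panel 45/86 = 52.3%, the external panel 30/75 = 40.0% → the internal panel
Infrastructure: the internal panel 185/224 = 82.6%, the external panel 222/306 = 72.5% → the internal panel
Applied research: the internal panel 4/13 = 30.8%, the external panel 2/10 = 20.0% → the internal panel
Overall: the internal panel 234/323 = 72.4%, the external panel 254/391 = 65.0% → the internal panel
The internal panel wins overall and in every proposal group — no reversal.

Yes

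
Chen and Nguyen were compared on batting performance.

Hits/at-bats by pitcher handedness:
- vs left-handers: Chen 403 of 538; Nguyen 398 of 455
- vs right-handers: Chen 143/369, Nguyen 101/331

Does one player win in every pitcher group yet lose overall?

No

Vs left-handers: Chen 403/538 = 74.9%, Nguyen 398/455 = 87.5% → Nguyen
Vs right-handers: Chen 143/369 = 38.8%, Nguyen 101/331 = 30.5% → Chen
Overall: Chen 546/907 = 60.2%, Nguyen 499/786 = 63.5% → Nguyen
Neither sweeps: Chen wins 1 of 2 groups, Nguyen wins 1. Nguyen wins overall but not every group — no Simpson reversal.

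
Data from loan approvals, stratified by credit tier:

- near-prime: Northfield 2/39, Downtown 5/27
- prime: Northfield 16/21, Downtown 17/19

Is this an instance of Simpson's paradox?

Near-prime: Northfield 2/39 = 5.1%, Downtown 5/27 = 18.5% → Downtown
Prime: Northfield 16/21 = 76.2%, Downtown 17/19 = 89.5% → Downtown
Overall: Northfield 18/60 = 30.0%, Downtown 22/46 = 47.8% → Downtown
Downtown wins overall and in every credit group — no reversal.

No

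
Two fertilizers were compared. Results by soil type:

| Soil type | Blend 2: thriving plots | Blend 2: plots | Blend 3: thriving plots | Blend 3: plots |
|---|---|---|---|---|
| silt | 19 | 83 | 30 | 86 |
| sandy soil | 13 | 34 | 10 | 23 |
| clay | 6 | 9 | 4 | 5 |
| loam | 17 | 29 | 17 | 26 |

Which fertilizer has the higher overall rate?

Blend 3

Silt: Blend 2 19/83 = 22.9%, Blend 3 30/86 = 34.9% → Blend 3
Sandy soil: Blend 2 13/34 = 38.2%, Blend 3 10/23 = 43.5% → Blend 3
Clay: Blend 2 6/9 = 66.7%, Blend 3 4/5 = 80.0% → Blend 3
Loam: Blend 2 17/29 = 58.6%, Blend 3 17/26 = 65.4% → Blend 3
Overall: Blend 2 55/155 = 35.5%, Blend 3 61/140 = 43.6% → Blend 3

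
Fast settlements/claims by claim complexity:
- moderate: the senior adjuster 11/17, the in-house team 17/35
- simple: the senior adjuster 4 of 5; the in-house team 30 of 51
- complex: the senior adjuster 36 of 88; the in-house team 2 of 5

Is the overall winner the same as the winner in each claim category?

Moderate: the senior adjuster 11/17 = 64.7%, the in-house team 17/35 = 48.6% → the senior adjuster
Simple: the senior adjuster 4/5 = 80.0%, the in-house team 30/51 = 58.8% → the senior adjuster
Complex: the senior adjuster 36/88 = 40.9%, the in-house team 2/5 = 40.0% → the senior adjuster
Overall: the senior adjuster 51/110 = 46.4%, the in-house team 49/91 = 53.8% → the in-house team
The senior adjuster wins each claim group but the in-house team wins overall — the comparison reverses. The senior adjuster's claims skew toward complex, which has a lower base rate.

No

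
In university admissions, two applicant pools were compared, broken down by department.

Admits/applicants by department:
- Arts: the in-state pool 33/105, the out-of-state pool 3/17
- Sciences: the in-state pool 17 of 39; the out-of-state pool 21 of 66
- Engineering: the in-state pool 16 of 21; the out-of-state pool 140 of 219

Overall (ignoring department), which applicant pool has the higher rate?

Arts: the in-state pool 33/105 = 31.4%, the out-of-state pool 3/17 = 17.6% → the in-state pool
Sciences: the in-state pool 17/39 = 43.6%, the out-of-state pool 21/66 = 31.8% → the in-state pool
Engineering: the in-state pool 16/21 = 76.2%, the out-of-state pool 140/219 = 63.9% → the in-state pool
Overall: the in-state pool 66/165 = 40.0%, the out-of-state pool 164/302 = 54.3% → the out-of-state pool
(The in-state pool wins every department group but the out-of-state pool wins overall — the in-state pool's applicants skew toward the low-rate Arts group.)

the out-of-state pool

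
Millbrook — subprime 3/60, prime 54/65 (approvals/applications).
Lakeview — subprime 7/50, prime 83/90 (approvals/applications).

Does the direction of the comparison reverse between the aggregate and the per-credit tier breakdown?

Subprime: Millbrook 3/60 = 5.0%, Lakeview 7/50 = 14.0% → Lakeview
Prime: Millbrook 54/65 = 83.1%, Lakeview 83/90 = 92.2% → Lakeview
Overall: Millbrook 57/125 = 45.6%, Lakeview 90/140 = 64.3% → Lakeview
Lakeview wins overall and in every credit group — no reversal.

No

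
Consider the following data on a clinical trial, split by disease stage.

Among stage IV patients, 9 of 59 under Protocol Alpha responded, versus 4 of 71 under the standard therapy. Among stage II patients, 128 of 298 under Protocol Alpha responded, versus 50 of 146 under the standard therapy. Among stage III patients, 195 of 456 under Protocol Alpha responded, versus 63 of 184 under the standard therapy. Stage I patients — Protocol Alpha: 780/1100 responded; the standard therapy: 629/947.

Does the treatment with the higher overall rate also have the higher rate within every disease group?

Yes

Stage IV: Protocol Alpha 9/59 = 15.3%, the standard therapy 4/71 = 5.6% → Protocol Alpha
Stage II: Protocol Alpha 128/298 = 43.0%, the standard therapy 50/146 = 34.2% → Protocol Alpha
Stage III: Protocol Alpha 195/456 = 42.8%, the standard therapy 63/184 = 34.2% → Protocol Alpha
Stage I: Protocol Alpha 780/1100 = 70.9%, the standard therapy 629/947 = 66.4% → Protocol Alpha
Overall: Protocol Alpha 1112/1913 = 58.1%, the standard therapy 746/1348 = 55.3% → Protocol Alpha
Protocol Alpha wins overall and in every disease group — no reversal.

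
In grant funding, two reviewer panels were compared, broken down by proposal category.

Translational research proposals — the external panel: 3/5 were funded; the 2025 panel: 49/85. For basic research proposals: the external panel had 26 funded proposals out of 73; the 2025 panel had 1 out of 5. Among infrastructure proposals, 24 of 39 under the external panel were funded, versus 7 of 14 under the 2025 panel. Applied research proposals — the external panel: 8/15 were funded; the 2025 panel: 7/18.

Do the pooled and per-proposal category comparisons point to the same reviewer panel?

No

Translational research: the external panel 3/5 = 60.0%, the 2025 panel 49/85 = 57.6% → the external panel
Basic research: the external panel 26/73 = 35.6%, the 2025 panel 1/5 = 20.0% → the external panel
Infrastructure: the external panel 24/39 = 61.5%, the 2025 panel 7/14 = 50.0% → the external panel
Applied research: the external panel 8/15 = 53.3%, the 2025 panel 7/18 = 38.9% → the external panel
Overall: the external panel 61/132 = 46.2%, the 2025 panel 64/122 = 52.5% → the 2025 panel
The external panel wins each proposal group but the 2025 panel wins overall — the comparison reverses. The external panel's proposals skew toward basic research, which has a lower base rate.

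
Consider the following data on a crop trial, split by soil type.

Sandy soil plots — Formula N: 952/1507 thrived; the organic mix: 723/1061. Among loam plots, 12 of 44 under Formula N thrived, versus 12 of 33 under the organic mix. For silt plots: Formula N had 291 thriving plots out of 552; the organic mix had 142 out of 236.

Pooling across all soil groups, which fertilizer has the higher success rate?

the organic mix

Sandy soil: Formula N 952/1507 = 63.2%, the organic mix 723/1061 = 68.1% → the organic mix
Loam: Formula N 12/44 = 27.3%, the organic mix 12/33 = 36.4% → the organic mix
Silt: Formula N 291/552 = 52.7%, the organic mix 142/236 = 60.2% → the organic mix
Overall: Formula N 1255/2103 = 59.7%, the organic mix 877/1330 = 65.9% → the organic mix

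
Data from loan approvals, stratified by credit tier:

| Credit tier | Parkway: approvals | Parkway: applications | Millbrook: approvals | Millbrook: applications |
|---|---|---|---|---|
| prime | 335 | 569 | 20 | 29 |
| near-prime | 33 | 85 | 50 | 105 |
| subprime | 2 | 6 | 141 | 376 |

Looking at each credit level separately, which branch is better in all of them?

Prime: Parkway 335/569 = 58.9%, Millbrook 20/29 = 69.0% → Millbrook
Near-prime: Parkway 33/85 = 38.8%, Millbrook 50/105 = 47.6% → Millbrook
Subprime: Parkway 2/6 = 33.3%, Millbrook 141/376 = 37.5% → Millbrook
Millbrook has the higher rate in all 3 groups.

Millbrook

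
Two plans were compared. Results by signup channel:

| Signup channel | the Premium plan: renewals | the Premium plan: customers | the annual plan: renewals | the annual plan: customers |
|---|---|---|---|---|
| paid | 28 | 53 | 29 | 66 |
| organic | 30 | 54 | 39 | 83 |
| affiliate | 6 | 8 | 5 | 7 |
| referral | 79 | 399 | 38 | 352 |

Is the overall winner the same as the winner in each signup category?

Paid: the Premium plan 28/53 = 52.8%, the annual plan 29/66 = 43.9% → the Premium plan
Organic: the Premium plan 30/54 = 55.6%, the annual plan 39/83 = 47.0% → the Premium plan
Affiliate: the Premium plan 6/8 = 75.0%, the annual plan 5/7 = 71.4% → the Premium plan
Referral: the Premium plan 79/399 = 19.8%, the annual plan 38/352 = 10.8% → the Premium plan
Overall: the Premium plan 143/514 = 27.8%, the annual plan 111/508 = 21.9% → the Premium plan
The Premium plan wins overall and in every signup group — no reversal.

Yes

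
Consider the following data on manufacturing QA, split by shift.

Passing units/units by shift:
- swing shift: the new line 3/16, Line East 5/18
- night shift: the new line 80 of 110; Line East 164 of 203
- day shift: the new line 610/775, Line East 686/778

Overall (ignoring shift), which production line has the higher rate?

Line East

Swing shift: the new line 3/16 = 18.8%, Line East 5/18 = 27.8% → Line East
Night shift: the new line 80/110 = 72.7%, Line East 164/203 = 80.8% → Line East
Day shift: the new line 610/775 = 78.7%, Line East 686/778 = 88.2% → Line East
Overall: the new line 693/901 = 76.9%, Line East 855/999 = 85.6% → Line East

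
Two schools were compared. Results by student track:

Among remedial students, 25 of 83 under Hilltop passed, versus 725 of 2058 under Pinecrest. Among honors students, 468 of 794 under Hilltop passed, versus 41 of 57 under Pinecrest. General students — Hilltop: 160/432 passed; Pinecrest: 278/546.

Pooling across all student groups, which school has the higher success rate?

Hilltop

Remedial: Hilltop 25/83 = 30.1%, Pinecrest 725/2058 = 35.2% → Pinecrest
Honors: Hilltop 468/794 = 58.9%, Pinecrest 41/57 = 71.9% → Pinecrest
General: Hilltop 160/432 = 37.0%, Pinecrest 278/546 = 50.9% → Pinecrest
Overall: Hilltop 653/1309 = 49.9%, Pinecrest 1044/2661 = 39.2% → Hilltop
(Pinecrest wins every student group but Hilltop wins overall — Pinecrest's students skew toward the low-rate remedial group.)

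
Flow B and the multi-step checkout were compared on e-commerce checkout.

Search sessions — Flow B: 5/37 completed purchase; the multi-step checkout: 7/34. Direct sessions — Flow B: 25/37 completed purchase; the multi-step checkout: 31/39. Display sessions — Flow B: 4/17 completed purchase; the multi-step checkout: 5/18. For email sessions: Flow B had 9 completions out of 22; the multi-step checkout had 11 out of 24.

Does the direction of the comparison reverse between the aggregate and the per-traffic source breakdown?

Search: Flow B 5/37 = 13.5%, the multi-step checkout 7/34 = 20.6% → the multi-step checkout
Direct: Flow B 25/37 = 67.6%, the multi-step checkout 31/39 = 79.5% → the multi-step checkout
Display: Flow B 4/17 = 23.5%, the multi-step checkout 5/18 = 27.8% → the multi-step checkout
Email: Flow B 9/22 = 40.9%, the multi-step checkout 11/24 = 45.8% → the multi-step checkout
Overall: Flow B 43/113 = 38.1%, the multi-step checkout 54/115 = 47.0% → the multi-step checkout
The multi-step checkout wins overall and in every traffic group — no reversal.

No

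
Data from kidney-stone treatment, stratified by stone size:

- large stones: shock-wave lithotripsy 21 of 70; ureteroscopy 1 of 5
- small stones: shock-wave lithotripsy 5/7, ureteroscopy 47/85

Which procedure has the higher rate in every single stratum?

shock-wave lithotripsy

Large stones: shock-wave lithotripsy 21/70 = 30.0%, ureteroscopy 1/5 = 20.0% → shock-wave lithotripsy
Small stones: shock-wave lithotripsy 5/7 = 71.4%, ureteroscopy 47/85 = 55.3% → shock-wave lithotripsy
Shock-wave lithotripsy has the higher rate in both groups.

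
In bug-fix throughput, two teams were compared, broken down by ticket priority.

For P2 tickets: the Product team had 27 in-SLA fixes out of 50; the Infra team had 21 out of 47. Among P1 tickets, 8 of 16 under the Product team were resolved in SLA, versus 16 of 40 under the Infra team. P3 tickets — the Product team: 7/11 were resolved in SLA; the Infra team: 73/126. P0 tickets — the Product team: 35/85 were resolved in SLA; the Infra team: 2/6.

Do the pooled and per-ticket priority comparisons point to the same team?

P2: the Product team 27/50 = 54.0%, the Infra team 21/47 = 44.7% → the Product team
P1: the Product team 8/16 = 50.0%, the Infra team 16/40 = 40.0% → the Product team
P3: the Product team 7/11 = 63.6%, the Infra team 73/126 = 57.9% → the Product team
P0: the Product team 35/85 = 41.2%, the Infra team 2/6 = 33.3% → the Product team
Overall: the Product team 77/162 = 47.5%, the Infra team 112/219 = 51.1% → the Infra team
The Product team wins each ticket group but the Infra team wins overall — the comparison reverses. The Product team's tickets skew toward P0, which has a lower base rate.

No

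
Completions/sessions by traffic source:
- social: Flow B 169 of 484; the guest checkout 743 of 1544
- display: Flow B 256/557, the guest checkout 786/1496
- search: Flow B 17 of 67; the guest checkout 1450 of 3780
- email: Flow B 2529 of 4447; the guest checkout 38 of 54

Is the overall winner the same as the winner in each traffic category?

No

Social: Flow B 169/484 = 34.9%, the guest checkout 743/1544 = 48.1% → the guest checkout
Display: Flow B 256/557 = 46.0%, the guest checkout 786/1496 = 52.5% → the guest checkout
Search: Flow B 17/67 = 25.4%, the guest checkout 1450/3780 = 38.4% → the guest checkout
Email: Flow B 2529/4447 = 56.9%, the guest checkout 38/54 = 70.4% → the guest checkout
Overall: Flow B 2971/5555 = 53.5%, the guest checkout 3017/6874 = 43.9% → Flow B
The guest checkout wins each traffic group but Flow B wins overall — the comparison reverses. The guest checkout's sessions skew toward search, which has a lower base rate.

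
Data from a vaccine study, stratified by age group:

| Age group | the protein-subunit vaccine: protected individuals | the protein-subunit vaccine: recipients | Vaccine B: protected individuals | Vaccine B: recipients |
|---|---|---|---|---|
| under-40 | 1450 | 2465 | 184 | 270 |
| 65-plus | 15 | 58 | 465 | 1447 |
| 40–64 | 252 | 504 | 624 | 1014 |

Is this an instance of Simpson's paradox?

Under-40: the protein-subunit vaccine 1450/2465 = 58.8%, Vaccine B 184/270 = 68.1% → Vaccine B
65-plus: the protein-subunit vaccine 15/58 = 25.9%, Vaccine B 465/1447 = 32.1% → Vaccine B
40–64: the protein-subunit vaccine 252/504 = 50.0%, Vaccine B 624/1014 = 61.5% → Vaccine B
Overall: the protein-subunit vaccine 1717/3027 = 56.7%, Vaccine B 1273/2731 = 46.6% → the protein-subunit vaccine
Vaccine B wins each age group but the protein-subunit vaccine wins overall — the comparison reverses. Vaccine B's recipients skew toward 65-plus, which has a lower base rate.

Yes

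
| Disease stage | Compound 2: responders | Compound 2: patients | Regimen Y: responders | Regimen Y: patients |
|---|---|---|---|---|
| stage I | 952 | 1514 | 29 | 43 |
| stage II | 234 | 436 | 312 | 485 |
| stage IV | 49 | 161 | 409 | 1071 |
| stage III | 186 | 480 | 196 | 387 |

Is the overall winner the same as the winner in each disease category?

No

Stage I: Compound 2 952/1514 = 62.9%, Regimen Y 29/43 = 67.4% → Regimen Y
Stage II: Compound 2 234/436 = 53.7%, Regimen Y 312/485 = 64.3% → Regimen Y
Stage IV: Compound 2 49/161 = 30.4%, Regimen Y 409/1071 = 38.2% → Regimen Y
Stage III: Compound 2 186/480 = 38.8%, Regimen Y 196/387 = 50.6% → Regimen Y
Overall: Compound 2 1421/2591 = 54.8%, Regimen Y 946/1986 = 47.6% → Compound 2
Regimen Y wins each disease group but Compound 2 wins overall — the comparison reverses. Regimen Y's patients skew toward stage IV, which has a lower base rate.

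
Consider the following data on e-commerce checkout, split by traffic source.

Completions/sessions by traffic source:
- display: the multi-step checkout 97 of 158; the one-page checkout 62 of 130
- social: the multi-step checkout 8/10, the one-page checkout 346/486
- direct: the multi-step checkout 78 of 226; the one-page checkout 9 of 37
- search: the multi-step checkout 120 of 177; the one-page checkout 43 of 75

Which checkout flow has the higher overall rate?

the one-page checkout

Display: the multi-step checkout 97/158 = 61.4%, the one-page checkout 62/130 = 47.7% → the multi-step checkout
Social: the multi-step checkout 8/10 = 80.0%, the one-page checkout 346/486 = 71.2% → the multi-step checkout
Direct: the multi-step checkout 78/226 = 34.5%, the one-page checkout 9/37 = 24.3% → the multi-step checkout
Search: the multi-step checkout 120/177 = 67.8%, the one-page checkout 43/75 = 57.3% → the multi-step checkout
Overall: the multi-step checkout 303/571 = 53.1%, the one-page checkout 460/728 = 63.2% → the one-page checkout
(The multi-step checkout wins every traffic group but the one-page checkout wins overall — the multi-step checkout's sessions skew toward the low-rate direct group.)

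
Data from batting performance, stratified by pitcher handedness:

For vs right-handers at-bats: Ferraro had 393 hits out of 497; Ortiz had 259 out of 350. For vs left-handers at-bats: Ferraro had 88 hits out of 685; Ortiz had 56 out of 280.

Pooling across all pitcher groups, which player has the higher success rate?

Vs right-handers: Ferraro 393/497 = 79.1%, Ortiz 259/350 = 74.0% → Ferraro
Vs left-handers: Ferraro 88/685 = 12.8%, Ortiz 56/280 = 20.0% → Ortiz
Overall: Ferraro 481/1182 = 40.7%, Ortiz 315/630 = 50.0% → Ortiz
(Neither sweeps every pitcher group, but Ortiz has the higher pooled rate.)

Ortiz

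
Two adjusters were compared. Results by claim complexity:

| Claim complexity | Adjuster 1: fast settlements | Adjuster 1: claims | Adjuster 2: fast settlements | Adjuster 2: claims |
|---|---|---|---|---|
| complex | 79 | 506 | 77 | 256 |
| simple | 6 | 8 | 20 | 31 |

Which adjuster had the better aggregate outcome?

Adjuster 2

Complex: Adjuster 1 79/506 = 15.6%, Adjuster 2 77/256 = 30.1% → Adjuster 2
Simple: Adjuster 1 6/8 = 75.0%, Adjuster 2 20/31 = 64.5% → Adjuster 1
Overall: Adjuster 1 85/514 = 16.5%, Adjuster 2 97/287 = 33.8% → Adjuster 2
(Neither sweeps every claim group, but Adjuster 2 has the higher pooled rate.)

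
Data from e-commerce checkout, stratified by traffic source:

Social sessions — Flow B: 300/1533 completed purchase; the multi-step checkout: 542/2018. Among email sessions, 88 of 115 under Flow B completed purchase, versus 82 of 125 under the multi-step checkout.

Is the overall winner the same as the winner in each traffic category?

No

Social: Flow B 300/1533 = 19.6%, the multi-step checkout 542/2018 = 26.9% → the multi-step checkout
Email: Flow B 88/115 = 76.5%, the multi-step checkout 82/125 = 65.6% → Flow B
Overall: Flow B 388/1648 = 23.5%, the multi-step checkout 624/2143 = 29.1% → the multi-step checkout
Neither sweeps: Flow B wins 1 of 2 groups, the multi-step checkout wins 1. The multi-step checkout wins overall but not every group — no Simpson reversal.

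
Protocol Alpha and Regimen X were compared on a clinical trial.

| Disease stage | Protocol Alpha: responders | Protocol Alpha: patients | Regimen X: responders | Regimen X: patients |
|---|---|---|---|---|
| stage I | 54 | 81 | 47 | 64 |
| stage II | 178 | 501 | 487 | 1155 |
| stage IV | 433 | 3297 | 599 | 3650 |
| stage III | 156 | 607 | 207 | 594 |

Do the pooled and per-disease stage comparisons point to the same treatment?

Yes

Stage I: Protocol Alpha 54/81 = 66.7%, Regimen X 47/64 = 73.4% → Regimen X
Stage II: Protocol Alpha 178/501 = 35.5%, Regimen X 487/1155 = 42.2% → Regimen X
Stage IV: Protocol Alpha 433/3297 = 13.1%, Regimen X 599/3650 = 16.4% → Regimen X
Stage III: Protocol Alpha 156/607 = 25.7%, Regimen X 207/594 = 34.8% → Regimen X
Overall: Protocol Alpha 821/4486 = 18.3%, Regimen X 1340/5463 = 24.5% → Regimen X
Regimen X wins overall and in every disease group — no reversal.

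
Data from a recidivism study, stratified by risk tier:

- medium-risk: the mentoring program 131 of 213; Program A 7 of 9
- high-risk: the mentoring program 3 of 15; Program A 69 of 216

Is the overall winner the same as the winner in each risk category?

Medium-risk: the mentoring program 131/213 = 61.5%, Program A 7/9 = 77.8% → Program A
High-risk: the mentoring program 3/15 = 20.0%, Program A 69/216 = 31.9% → Program A
Overall: the mentoring program 134/228 = 58.8%, Program A 76/225 = 33.8% → the mentoring program
Program A wins each risk group but the mentoring program wins overall — the comparison reverses. Program A's participants skew toward high-risk, which has a lower base rate.

No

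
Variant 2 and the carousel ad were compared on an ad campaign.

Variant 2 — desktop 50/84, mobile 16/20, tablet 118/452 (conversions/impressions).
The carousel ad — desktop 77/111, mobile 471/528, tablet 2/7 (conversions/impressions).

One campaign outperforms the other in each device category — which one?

the carousel ad

Desktop: Variant 2 50/84 = 59.5%, the carousel ad 77/111 = 69.4% → the carousel ad
Mobile: Variant 2 16/20 = 80.0%, the carousel ad 471/528 = 89.2% → the carousel ad
Tablet: Variant 2 118/452 = 26.1%, the carousel ad 2/7 = 28.6% → the carousel ad
The carousel ad has the higher rate in all 3 groups.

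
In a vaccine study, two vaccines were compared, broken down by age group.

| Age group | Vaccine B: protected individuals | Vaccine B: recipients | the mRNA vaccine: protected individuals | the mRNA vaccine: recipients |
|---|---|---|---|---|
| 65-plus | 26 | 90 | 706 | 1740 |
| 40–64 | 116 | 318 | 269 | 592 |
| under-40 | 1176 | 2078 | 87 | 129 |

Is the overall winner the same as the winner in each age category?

No

65-plus: Vaccine B 26/90 = 28.9%, the mRNA vaccine 706/1740 = 40.6% → the mRNA vaccine
40–64: Vaccine B 116/318 = 36.5%, the mRNA vaccine 269/592 = 45.4% → the mRNA vaccine
Under-40: Vaccine B 1176/2078 = 56.6%, the mRNA vaccine 87/129 = 67.4% → the mRNA vaccine
Overall: Vaccine B 1318/2486 = 53.0%, the mRNA vaccine 1062/2461 = 43.2% → Vaccine B
The mRNA vaccine wins each age group but Vaccine B wins overall — the comparison reverses. The mRNA vaccine's recipients skew toward 65-plus, which has a lower base rate.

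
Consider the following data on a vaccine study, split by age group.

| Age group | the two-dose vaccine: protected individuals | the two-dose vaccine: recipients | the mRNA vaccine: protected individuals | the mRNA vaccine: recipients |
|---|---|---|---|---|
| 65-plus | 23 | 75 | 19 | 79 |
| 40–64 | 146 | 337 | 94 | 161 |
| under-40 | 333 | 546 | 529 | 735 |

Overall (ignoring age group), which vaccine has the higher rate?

65-plus: the two-dose vaccine 23/75 = 30.7%, the mRNA vaccine 19/79 = 24.1% → the two-dose vaccine
40–64: the two-dose vaccine 146/337 = 43.3%, the mRNA vaccine 94/161 = 58.4% → the mRNA vaccine
Under-40: the two-dose vaccine 333/546 = 61.0%, the mRNA vaccine 529/735 = 72.0% → the mRNA vaccine
Overall: the two-dose vaccine 502/958 = 52.4%, the mRNA vaccine 642/975 = 65.8% → the mRNA vaccine
(Neither sweeps every age group, but the mRNA vaccine has the higher pooled rate.)

the mRNA vaccine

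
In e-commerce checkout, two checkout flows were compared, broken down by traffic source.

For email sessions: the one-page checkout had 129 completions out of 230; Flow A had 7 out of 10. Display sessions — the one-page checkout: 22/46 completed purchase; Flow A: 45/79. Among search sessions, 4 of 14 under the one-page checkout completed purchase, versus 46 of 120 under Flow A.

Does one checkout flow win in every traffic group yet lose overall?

Email: the one-page checkout 129/230 = 56.1%, Flow A 7/10 = 70.0% → Flow A
Display: the one-page checkout 22/46 = 47.8%, Flow A 45/79 = 57.0% → Flow A
Search: the one-page checkout 4/14 = 28.6%, Flow A 46/120 = 38.3% → Flow A
Overall: the one-page checkout 155/290 = 53.4%, Flow A 98/209 = 46.9% → the one-page checkout
Flow A wins each traffic group but the one-page checkout wins overall — the comparison reverses. Flow A's sessions skew toward search, which has a lower base rate.

Yes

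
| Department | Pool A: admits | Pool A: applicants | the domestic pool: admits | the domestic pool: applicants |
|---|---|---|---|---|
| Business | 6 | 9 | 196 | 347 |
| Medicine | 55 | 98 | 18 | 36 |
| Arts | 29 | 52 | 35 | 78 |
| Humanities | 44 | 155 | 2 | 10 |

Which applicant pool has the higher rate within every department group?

Business: Pool A 6/9 = 66.7%, the domestic pool 196/347 = 56.5% → Pool A
Medicine: Pool A 55/98 = 56.1%, the domestic pool 18/36 = 50.0% → Pool A
Arts: Pool A 29/52 = 55.8%, the domestic pool 35/78 = 44.9% → Pool A
Humanities: Pool A 44/155 = 28.4%, the domestic pool 2/10 = 20.0% → Pool A
Pool A has the higher rate in all 4 groups.

Pool A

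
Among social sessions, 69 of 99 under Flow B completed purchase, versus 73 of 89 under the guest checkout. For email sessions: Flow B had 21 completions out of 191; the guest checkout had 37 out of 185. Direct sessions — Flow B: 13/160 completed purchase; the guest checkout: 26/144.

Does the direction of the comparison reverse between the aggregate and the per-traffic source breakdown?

No

Social: Flow B 69/99 = 69.7%, the guest checkout 73/89 = 82.0% → the guest checkout
Email: Flow B 21/191 = 11.0%, the guest checkout 37/185 = 20.0% → the guest checkout
Direct: Flow B 13/160 = 8.1%, the guest checkout 26/144 = 18.1% → the guest checkout
Overall: Flow B 103/450 = 22.9%, the guest checkout 136/418 = 32.5% → the guest checkout
The guest checkout wins overall and in every traffic group — no reversal.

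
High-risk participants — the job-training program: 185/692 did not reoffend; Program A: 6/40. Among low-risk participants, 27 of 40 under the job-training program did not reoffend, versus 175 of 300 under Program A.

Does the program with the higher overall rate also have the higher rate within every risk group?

No

High-risk: the job-training program 185/692 = 26.7%, Program A 6/40 = 15.0% → the job-training program
Low-risk: the job-training program 27/40 = 67.5%, Program A 175/300 = 58.3% → the job-training program
Overall: the job-training program 212/732 = 29.0%, Program A 181/340 = 53.2% → Program A
The job-training program wins each risk group but Program A wins overall — the comparison reverses. The job-training program's participants skew toward high-risk, which has a lower base rate.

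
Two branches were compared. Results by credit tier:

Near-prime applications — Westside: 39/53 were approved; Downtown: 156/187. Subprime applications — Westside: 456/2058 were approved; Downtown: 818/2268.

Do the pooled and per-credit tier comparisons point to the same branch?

Yes

Near-prime: Westside 39/53 = 73.6%, Downtown 156/187 = 83.4% → Downtown
Subprime: Westside 456/2058 = 22.2%, Downtown 818/2268 = 36.1% → Downtown
Overall: Westside 495/2111 = 23.4%, Downtown 974/2455 = 39.7% → Downtown
Downtown wins overall and in every credit group — no reversal.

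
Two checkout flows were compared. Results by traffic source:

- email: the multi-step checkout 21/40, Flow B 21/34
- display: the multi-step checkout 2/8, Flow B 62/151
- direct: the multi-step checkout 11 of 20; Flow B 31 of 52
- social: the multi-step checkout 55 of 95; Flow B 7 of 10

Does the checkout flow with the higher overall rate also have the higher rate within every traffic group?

Email: the multi-step checkout 21/40 = 52.5%, Flow B 21/34 = 61.8% → Flow B
Display: the multi-step checkout 2/8 = 25.0%, Flow B 62/151 = 41.1% → Flow B
Direct: the multi-step checkout 11/20 = 55.0%, Flow B 31/52 = 59.6% → Flow B
Social: the multi-step checkout 55/95 = 57.9%, Flow B 7/10 = 70.0% → Flow B
Overall: the multi-step checkout 89/163 = 54.6%, Flow B 121/247 = 49.0% → the multi-step checkout
Flow B wins each traffic group but the multi-step checkout wins overall — the comparison reverses. Flow B's sessions skew toward display, which has a lower base rate.

No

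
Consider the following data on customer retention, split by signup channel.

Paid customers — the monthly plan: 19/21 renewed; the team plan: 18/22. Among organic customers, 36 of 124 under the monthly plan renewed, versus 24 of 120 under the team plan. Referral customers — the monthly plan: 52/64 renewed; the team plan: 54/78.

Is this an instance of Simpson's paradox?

No

Paid: the monthly plan 19/21 = 90.5%, the team plan 18/22 = 81.8% → the monthly plan
Organic: the monthly plan 36/124 = 29.0%, the team plan 24/120 = 20.0% → the monthly plan
Referral: the monthly plan 52/64 = 81.2%, the team plan 54/78 = 69.2% → the monthly plan
Overall: the monthly plan 107/209 = 51.2%, the team plan 96/220 = 43.6% → the monthly plan
The monthly plan wins overall and in every signup group — no reversal.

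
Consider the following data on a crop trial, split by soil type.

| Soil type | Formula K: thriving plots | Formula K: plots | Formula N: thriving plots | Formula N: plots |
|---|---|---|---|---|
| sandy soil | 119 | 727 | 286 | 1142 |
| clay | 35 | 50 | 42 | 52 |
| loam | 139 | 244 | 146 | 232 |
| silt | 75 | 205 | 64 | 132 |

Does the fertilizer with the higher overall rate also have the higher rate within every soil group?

Sandy soil: Formula K 119/727 = 16.4%, Formula N 286/1142 = 25.0% → Formula N
Clay: Formula K 35/50 = 70.0%, Formula N 42/52 = 80.8% → Formula N
Loam: Formula K 139/244 = 57.0%, Formula N 146/232 = 62.9% → Formula N
Silt: Formula K 75/205 = 36.6%, Formula N 64/132 = 48.5% → Formula N
Overall: Formula K 368/1226 = 30.0%, Formula N 538/1558 = 34.5% → Formula N
Formula N wins overall and in every soil group — no reversal.

Yes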